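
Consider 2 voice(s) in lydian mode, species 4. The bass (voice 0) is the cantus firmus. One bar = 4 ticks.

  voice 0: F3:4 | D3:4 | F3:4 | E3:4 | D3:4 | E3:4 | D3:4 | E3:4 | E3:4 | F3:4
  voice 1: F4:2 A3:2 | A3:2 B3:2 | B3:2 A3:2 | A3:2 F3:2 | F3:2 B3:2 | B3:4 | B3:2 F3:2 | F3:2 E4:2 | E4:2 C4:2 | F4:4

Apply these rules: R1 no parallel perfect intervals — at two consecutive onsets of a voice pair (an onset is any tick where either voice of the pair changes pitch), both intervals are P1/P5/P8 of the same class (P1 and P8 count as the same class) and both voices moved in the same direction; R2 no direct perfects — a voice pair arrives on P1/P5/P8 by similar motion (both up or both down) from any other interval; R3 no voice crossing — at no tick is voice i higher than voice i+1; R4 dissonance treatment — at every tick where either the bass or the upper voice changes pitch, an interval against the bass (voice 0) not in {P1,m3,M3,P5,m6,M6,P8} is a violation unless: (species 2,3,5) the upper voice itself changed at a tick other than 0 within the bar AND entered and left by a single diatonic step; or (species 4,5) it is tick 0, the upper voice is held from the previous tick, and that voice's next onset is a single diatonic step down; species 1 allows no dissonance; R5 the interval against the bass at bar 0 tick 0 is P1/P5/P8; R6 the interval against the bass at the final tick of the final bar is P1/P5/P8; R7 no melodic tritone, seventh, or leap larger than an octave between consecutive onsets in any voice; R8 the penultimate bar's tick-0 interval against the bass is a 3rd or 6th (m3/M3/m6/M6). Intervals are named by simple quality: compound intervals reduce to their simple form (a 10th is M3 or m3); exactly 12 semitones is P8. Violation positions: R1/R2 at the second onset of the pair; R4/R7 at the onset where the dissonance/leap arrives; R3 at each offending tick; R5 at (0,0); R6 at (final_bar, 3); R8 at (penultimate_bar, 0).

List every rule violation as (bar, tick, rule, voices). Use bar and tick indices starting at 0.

(3, 0, R4, (0, 1))
(3, 2, R4, (0, 1))
(4, 2, R7, (1,))
(6, 2, R7, (1,))
(7, 0, R4, (0, 1))
(7, 2, R7, (1,))
(8, 0, R8, (0, 1))
(9, 0, R2, (0, 1))

bar 0: v0=F3 v1=F4 downbeat P8
bar 1: v0=D3 v1=A3 downbeat P5
bar 2: v0=F3 v1=B3 downbeat TT
bar 3: v0=E3 v1=A3 downbeat P4
bar 4: v0=D3 v1=F3 downbeat m3
bar 5: v0=E3 v1=B3 downbeat P5
bar 6: v0=D3 v1=B3 downbeat M6
bar 7: v0=E3 v1=F3 downbeat m2
bar 8: v0=E3 v1=E4 downbeat P8
bar 9: v0=F3 v1=F4 downbeat P8
  -> R4 @ bar 3 tick 0 v(0, 1): E3/A3 P4 untreated
  -> R4 @ bar 3 tick 2 v(0, 1): E3/F3 m2 untreated
  -> R7 @ bar 4 tick 2 v(1,): F3->B3 leap 6st
  -> R7 @ bar 6 tick 2 v(1,): B3->F3 leap 6st
  -> R4 @ bar 7 tick 0 v(0, 1): E3/F3 m2 untreated
  -> R7 @ bar 7 tick 2 v(1,): F3->E4 leap 11st
  -> R8 @ bar 8 tick 0 v(0, 1): penult P8 not 3rd/6th
  -> R2 @ bar 9 tick 0 v(0, 1): E3/C4 m6 -> F3/F4 P8 similar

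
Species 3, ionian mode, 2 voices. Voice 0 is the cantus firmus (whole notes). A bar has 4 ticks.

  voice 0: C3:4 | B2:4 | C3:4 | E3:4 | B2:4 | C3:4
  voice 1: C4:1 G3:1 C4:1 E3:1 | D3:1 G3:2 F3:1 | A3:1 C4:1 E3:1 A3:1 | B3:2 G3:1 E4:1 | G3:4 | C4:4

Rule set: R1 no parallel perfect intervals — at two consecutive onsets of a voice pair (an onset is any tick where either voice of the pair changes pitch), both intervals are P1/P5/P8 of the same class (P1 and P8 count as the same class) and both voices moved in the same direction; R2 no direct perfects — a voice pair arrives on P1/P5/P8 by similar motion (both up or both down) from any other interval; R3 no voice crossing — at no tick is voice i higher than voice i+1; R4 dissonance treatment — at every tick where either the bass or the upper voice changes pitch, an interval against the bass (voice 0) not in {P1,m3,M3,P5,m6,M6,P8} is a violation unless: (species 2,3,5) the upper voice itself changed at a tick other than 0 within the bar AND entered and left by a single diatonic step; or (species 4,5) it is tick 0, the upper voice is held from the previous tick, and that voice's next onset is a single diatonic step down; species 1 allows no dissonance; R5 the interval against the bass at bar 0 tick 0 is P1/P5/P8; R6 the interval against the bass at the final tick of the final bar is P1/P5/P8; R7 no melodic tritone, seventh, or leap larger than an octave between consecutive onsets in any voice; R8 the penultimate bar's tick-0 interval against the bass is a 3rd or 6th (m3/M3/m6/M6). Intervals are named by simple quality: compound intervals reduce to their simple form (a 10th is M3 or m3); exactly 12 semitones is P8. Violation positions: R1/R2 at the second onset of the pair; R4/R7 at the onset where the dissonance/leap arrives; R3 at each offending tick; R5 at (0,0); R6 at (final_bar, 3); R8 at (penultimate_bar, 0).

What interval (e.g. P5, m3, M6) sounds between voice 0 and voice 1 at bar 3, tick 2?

m3

voice 0=E3 voice 1=G3 -> m3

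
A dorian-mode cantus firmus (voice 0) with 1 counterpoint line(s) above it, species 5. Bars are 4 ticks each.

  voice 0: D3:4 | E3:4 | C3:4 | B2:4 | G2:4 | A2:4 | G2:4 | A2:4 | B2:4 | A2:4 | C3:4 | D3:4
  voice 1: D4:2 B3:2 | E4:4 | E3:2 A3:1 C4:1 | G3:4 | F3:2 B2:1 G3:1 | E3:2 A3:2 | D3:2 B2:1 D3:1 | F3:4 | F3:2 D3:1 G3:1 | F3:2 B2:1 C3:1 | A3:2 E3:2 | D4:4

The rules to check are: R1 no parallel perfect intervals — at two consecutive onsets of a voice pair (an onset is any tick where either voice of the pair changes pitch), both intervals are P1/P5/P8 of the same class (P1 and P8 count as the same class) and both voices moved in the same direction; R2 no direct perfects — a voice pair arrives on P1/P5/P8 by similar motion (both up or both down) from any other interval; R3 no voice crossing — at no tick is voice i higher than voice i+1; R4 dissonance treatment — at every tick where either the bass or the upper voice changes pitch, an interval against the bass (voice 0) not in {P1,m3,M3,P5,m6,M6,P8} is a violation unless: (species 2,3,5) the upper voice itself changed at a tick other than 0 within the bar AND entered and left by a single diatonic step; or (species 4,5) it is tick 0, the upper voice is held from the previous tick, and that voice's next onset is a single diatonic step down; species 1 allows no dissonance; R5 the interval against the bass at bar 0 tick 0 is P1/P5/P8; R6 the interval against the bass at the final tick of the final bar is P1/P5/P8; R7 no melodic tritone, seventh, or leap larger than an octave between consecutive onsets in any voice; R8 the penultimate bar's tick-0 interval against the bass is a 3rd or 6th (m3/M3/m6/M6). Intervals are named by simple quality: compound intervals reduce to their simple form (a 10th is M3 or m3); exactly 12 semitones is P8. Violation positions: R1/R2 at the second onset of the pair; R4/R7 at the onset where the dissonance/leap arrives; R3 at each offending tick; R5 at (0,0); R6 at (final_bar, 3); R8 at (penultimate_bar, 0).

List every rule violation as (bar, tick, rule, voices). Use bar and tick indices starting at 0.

(1, 0, R2, (0, 1))
(4, 0, R4, (0, 1))
(4, 2, R7, (1,))
(6, 0, R2, (0, 1))
(8, 0, R4, (0, 1))
(9, 2, R4, (0, 1))
(9, 2, R7, (1,))
(11, 0, R2, (0, 1))
(11, 0, R7, (1,))

bar 0: v0=D3 v1=D4 downbeat P8
bar 1: v0=E3 v1=E4 downbeat P8
bar 2: v0=C3 v1=E3 downbeat M3
bar 3: v0=B2 v1=G3 downbeat m6
bar 4: v0=G2 v1=F3 downbeat m7
bar 5: v0=A2 v1=E3 downbeat P5
bar 6: v0=G2 v1=D3 downbeat P5
bar 7: v0=A2 v1=F3 downbeat m6
bar 8: v0=B2 v1=F3 downbeat TT
bar 9: v0=A2 v1=F3 downbeat m6
bar 10: v0=C3 v1=A3 downbeat M6
bar 11: v0=D3 v1=D4 downbeat P8
  -> R2 @ bar 1 tick 0 v(0, 1): D3/B3 M6 -> E3/E4 P8 similar
  -> R4 @ bar 4 tick 0 v(0, 1): G2/F3 m7 untreated
  -> R7 @ bar 4 tick 2 v(1,): F3->B2 leap 6st
  -> R2 @ bar 6 tick 0 v(0, 1): A2/A3 P8 -> G2/D3 P5 similar
  -> R4 @ bar 8 tick 0 v(0, 1): B2/F3 TT untreated
  -> R4 @ bar 9 tick 2 v(0, 1): A2/B2 M2 untreated
  -> R7 @ bar 9 tick 2 v(1,): F3->B2 leap 6st
  -> R2 @ bar 11 tick 0 v(0, 1): C3/E3 M3 -> D3/D4 P8 similar
  -> R7 @ bar 11 tick 0 v(1,): E3->D4 leap 10st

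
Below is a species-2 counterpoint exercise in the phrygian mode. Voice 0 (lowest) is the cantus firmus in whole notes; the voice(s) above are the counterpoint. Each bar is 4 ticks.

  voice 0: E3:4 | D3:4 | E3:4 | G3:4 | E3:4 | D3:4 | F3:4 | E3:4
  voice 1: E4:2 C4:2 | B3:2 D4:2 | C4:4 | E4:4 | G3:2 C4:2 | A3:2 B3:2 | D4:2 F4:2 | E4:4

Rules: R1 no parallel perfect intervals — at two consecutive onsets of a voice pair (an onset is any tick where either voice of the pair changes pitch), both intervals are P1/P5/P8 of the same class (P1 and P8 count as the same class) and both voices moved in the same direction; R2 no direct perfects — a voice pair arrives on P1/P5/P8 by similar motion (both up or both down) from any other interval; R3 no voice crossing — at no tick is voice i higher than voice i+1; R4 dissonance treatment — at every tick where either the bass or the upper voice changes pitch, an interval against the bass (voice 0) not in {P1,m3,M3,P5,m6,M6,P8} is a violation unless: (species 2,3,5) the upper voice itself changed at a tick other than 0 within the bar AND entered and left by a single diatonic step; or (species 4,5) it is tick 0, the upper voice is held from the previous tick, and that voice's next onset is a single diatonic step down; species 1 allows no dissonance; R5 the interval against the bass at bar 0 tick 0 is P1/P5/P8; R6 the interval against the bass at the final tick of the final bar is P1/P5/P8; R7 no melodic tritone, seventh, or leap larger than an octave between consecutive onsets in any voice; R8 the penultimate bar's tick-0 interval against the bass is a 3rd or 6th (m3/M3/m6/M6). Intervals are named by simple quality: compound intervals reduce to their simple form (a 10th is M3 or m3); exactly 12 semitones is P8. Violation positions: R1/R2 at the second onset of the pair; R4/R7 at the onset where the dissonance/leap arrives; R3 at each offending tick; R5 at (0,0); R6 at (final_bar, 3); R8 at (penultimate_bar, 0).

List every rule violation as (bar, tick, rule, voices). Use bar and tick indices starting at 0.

bar 0: v0=E3 v1=E4 downbeat P8
bar 1: v0=D3 v1=B3 downbeat M6
bar 2: v0=E3 v1=C4 downbeat m6
bar 3: v0=G3 v1=E4 downbeat M6
bar 4: v0=E3 v1=G3 downbeat m3
bar 5: v0=D3 v1=A3 downbeat P5
bar 6: v0=F3 v1=D4 downbeat M6
bar 7: v0=E3 v1=E4 downbeat P8
  -> R2 @ bar 5 tick 0 v(0, 1): E3/C4 m6 -> D3/A3 P5 similar
  -> R1 @ bar 7 tick 0 v(0, 1): F3/F4 P8 -> E3/E4 P8 similar

(5, 0, R2, (0, 1))
(7, 0, R1, (0, 1))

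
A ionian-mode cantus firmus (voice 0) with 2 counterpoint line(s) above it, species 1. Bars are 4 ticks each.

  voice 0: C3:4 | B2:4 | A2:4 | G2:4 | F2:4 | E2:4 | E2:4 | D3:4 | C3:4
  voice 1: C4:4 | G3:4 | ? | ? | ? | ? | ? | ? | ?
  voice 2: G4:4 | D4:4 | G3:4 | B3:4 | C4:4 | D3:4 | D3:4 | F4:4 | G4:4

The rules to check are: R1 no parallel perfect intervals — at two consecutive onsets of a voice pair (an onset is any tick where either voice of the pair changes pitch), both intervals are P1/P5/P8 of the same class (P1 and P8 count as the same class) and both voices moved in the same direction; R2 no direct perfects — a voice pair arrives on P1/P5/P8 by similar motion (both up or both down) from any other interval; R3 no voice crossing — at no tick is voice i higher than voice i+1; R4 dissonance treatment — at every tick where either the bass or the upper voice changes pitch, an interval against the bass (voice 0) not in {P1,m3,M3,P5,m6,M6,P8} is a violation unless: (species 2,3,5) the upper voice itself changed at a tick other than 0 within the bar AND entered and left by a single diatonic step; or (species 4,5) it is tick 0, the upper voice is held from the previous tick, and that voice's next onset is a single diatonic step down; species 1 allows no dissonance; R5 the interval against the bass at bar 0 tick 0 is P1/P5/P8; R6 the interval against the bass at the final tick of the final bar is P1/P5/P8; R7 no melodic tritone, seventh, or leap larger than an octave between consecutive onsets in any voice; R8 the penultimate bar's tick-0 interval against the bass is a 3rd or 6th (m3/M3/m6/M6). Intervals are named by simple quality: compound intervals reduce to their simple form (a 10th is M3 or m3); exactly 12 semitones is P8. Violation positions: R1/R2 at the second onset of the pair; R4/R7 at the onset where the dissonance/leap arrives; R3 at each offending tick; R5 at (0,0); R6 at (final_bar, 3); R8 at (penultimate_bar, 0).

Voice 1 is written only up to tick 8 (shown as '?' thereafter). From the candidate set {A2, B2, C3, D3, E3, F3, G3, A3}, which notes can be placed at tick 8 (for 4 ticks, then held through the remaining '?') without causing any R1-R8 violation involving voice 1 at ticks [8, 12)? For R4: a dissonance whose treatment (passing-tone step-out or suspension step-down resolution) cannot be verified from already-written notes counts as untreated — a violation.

A2: violates R2,R7
B2: violates R4
C3: violates R1
D3: violates R4
E3: violates R2
F3: legal
G3: violates R4
A3: violates R3

{F3}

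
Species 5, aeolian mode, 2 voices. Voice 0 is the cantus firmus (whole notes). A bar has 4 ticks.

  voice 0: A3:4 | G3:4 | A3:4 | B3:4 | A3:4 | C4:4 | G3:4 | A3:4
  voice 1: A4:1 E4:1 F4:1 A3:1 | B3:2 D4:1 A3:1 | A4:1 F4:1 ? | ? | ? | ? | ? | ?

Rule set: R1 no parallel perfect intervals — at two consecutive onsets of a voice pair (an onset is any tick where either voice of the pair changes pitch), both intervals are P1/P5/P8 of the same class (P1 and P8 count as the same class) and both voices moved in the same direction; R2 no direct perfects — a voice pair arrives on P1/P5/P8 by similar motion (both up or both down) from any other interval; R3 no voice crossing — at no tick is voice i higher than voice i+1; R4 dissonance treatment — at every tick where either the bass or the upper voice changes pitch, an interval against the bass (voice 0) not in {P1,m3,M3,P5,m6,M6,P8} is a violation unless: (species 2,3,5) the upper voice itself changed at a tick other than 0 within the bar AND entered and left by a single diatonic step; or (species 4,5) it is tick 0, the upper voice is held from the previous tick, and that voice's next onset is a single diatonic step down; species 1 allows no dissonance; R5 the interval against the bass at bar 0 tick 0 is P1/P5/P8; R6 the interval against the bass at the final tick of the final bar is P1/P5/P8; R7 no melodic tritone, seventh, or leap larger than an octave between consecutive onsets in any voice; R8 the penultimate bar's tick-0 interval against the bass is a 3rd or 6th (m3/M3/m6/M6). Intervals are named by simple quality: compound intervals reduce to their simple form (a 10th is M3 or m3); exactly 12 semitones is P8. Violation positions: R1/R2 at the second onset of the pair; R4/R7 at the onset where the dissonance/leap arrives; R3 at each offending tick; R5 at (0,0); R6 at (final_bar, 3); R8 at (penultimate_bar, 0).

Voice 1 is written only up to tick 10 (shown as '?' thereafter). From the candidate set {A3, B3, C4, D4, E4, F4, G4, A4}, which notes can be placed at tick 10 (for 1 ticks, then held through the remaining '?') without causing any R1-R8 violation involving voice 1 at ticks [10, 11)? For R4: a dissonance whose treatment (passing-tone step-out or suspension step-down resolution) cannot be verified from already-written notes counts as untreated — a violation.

{A3, A4, C4, E4, F4}

A3: legal
B3: violates R4,R7
C4: legal
D4: violates R4
E4: legal
F4: legal
G4: violates R4
A4: legal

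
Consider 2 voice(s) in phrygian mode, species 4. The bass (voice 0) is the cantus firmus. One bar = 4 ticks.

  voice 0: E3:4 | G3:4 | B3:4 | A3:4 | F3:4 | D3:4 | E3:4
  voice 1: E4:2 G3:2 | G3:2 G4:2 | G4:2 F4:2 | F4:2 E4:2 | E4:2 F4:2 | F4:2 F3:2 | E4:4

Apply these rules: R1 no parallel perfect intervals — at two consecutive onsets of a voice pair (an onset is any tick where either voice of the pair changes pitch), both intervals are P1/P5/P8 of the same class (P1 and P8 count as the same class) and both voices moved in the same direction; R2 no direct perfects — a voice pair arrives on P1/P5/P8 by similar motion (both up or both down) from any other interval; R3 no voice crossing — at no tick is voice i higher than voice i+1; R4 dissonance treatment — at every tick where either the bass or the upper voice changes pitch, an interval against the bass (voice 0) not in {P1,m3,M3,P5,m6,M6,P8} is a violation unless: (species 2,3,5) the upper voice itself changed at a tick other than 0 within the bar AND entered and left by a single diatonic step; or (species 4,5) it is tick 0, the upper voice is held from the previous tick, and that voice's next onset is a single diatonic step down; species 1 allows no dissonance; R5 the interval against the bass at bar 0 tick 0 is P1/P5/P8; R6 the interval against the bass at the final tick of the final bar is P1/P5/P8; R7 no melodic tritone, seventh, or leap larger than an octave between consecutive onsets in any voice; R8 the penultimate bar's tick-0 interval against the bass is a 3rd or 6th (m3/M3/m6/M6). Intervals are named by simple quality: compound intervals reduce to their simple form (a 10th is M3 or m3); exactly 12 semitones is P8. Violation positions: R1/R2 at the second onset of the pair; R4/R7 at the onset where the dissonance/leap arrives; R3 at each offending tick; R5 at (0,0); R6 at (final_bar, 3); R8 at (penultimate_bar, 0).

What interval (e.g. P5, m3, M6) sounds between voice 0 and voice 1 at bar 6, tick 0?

P8

voice 0=E3 voice 1=E4 -> P8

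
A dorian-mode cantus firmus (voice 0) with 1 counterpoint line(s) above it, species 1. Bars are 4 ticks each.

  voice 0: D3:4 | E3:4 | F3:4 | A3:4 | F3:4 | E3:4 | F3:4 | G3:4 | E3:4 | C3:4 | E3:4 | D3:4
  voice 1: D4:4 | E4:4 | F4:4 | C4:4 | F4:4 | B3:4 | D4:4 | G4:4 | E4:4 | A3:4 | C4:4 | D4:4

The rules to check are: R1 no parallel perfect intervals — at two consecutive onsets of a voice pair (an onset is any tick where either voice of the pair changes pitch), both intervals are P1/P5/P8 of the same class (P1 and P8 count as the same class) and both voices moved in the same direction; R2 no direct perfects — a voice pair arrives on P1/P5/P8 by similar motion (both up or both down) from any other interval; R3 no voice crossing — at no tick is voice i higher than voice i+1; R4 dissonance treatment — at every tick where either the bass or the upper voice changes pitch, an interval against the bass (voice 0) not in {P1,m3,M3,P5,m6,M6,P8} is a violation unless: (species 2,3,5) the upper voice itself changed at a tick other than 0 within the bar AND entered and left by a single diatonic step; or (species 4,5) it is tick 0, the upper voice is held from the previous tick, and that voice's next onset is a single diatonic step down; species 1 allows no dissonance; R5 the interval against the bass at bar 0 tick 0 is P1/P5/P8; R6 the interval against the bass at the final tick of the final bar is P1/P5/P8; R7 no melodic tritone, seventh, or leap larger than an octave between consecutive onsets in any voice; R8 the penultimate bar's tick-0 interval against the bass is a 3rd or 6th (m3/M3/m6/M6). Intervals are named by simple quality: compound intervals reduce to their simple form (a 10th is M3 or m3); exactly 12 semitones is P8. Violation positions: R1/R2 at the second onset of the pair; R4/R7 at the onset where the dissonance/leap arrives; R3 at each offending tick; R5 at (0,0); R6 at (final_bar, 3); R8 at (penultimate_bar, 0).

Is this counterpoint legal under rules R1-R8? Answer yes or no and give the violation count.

No (6 violations)

bar 0: v0=D3 v1=D4 (P8)
bar 1: v0=E3 v1=E4 (P8)
bar 2: v0=F3 v1=F4 (P8)
bar 3: v0=A3 v1=C4 (m3)
bar 4: v0=F3 v1=F4 (P8)
bar 5: v0=E3 v1=B3 (P5)
bar 6: v0=F3 v1=D4 (M6)
bar 7: v0=G3 v1=G4 (P8)
bar 8: v0=E3 v1=E4 (P8)
bar 9: v0=C3 v1=A3 (M6)
bar 10: v0=E3 v1=C4 (m6)
bar 11: v0=D3 v1=D4 (P8)
  R1 @ bar1.0: D3/D4 P8 -> E3/E4 P8 similar
  R1 @ bar2.0: E3/E4 P8 -> F3/F4 P8 similar
  R2 @ bar5.0: F3/F4 P8 -> E3/B3 P5 similar
  R7 @ bar5.0: F4->B3 leap 6st
  R2 @ bar7.0: F3/D4 M6 -> G3/G4 P8 similar
  R1 @ bar8.0: G3/G4 P8 -> E3/E4 P8 similar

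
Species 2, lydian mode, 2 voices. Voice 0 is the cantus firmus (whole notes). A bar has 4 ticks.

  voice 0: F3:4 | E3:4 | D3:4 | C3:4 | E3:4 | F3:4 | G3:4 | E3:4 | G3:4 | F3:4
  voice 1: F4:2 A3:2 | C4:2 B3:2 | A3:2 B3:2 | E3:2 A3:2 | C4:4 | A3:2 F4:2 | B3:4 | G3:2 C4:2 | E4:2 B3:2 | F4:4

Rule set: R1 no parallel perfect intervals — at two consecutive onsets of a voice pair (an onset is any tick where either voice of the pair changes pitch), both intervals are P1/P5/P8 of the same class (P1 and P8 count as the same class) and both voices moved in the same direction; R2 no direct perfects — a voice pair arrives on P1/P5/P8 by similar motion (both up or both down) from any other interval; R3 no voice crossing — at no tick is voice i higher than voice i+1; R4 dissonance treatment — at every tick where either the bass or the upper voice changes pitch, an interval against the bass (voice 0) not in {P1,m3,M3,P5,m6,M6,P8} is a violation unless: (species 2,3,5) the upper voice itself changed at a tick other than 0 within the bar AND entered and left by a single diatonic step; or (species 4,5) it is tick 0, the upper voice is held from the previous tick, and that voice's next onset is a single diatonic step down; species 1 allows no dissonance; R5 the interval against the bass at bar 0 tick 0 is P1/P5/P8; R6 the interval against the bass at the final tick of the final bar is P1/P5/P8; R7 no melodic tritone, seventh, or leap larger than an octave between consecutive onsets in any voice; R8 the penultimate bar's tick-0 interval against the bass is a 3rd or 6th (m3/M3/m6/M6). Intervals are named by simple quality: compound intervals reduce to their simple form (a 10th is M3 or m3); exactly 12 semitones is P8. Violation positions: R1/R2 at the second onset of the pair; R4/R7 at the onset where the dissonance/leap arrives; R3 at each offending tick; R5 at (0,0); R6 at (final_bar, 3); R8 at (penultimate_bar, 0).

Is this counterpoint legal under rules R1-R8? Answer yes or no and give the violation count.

bar 0: v0=F3 v1=F4 (P8)
bar 1: v0=E3 v1=C4 (m6)
bar 2: v0=D3 v1=A3 (P5)
bar 3: v0=C3 v1=E3 (M3)
bar 4: v0=E3 v1=C4 (m6)
bar 5: v0=F3 v1=A3 (M3)
bar 6: v0=G3 v1=B3 (M3)
bar 7: v0=E3 v1=G3 (m3)
bar 8: v0=G3 v1=E4 (M6)
bar 9: v0=F3 v1=F4 (P8)
  R1 @ bar2.0: E3/B3 P5 -> D3/A3 P5 similar
  R7 @ bar6.0: F4->B3 leap 6st
  R7 @ bar9.0: B3->F4 leap 6st

No (3 violations)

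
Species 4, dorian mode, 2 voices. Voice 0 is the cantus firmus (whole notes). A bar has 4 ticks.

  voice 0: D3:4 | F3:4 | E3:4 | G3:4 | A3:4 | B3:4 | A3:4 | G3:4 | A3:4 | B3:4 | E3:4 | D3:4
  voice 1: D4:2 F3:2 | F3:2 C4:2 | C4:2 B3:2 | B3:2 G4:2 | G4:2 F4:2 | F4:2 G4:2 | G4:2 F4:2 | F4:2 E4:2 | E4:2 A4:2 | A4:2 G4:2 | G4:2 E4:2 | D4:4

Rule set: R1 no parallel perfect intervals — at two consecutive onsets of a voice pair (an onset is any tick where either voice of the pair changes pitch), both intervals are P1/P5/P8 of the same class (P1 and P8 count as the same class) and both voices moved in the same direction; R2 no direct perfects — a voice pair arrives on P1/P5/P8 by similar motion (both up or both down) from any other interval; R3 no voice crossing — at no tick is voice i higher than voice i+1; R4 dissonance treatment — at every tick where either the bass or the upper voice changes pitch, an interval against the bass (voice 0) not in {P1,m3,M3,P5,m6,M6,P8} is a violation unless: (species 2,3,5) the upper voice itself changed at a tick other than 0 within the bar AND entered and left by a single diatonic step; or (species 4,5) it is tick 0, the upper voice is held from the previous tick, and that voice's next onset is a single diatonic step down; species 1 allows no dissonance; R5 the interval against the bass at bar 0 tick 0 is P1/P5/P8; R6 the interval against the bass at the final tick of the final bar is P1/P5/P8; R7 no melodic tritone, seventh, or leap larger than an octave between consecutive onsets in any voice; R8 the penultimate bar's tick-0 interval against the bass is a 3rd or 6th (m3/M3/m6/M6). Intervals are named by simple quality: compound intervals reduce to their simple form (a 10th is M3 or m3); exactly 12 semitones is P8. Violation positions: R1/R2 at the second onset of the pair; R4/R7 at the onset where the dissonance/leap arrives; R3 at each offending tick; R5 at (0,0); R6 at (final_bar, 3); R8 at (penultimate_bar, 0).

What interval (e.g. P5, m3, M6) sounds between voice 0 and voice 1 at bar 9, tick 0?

voice 0=B3 voice 1=A4 -> m7

m7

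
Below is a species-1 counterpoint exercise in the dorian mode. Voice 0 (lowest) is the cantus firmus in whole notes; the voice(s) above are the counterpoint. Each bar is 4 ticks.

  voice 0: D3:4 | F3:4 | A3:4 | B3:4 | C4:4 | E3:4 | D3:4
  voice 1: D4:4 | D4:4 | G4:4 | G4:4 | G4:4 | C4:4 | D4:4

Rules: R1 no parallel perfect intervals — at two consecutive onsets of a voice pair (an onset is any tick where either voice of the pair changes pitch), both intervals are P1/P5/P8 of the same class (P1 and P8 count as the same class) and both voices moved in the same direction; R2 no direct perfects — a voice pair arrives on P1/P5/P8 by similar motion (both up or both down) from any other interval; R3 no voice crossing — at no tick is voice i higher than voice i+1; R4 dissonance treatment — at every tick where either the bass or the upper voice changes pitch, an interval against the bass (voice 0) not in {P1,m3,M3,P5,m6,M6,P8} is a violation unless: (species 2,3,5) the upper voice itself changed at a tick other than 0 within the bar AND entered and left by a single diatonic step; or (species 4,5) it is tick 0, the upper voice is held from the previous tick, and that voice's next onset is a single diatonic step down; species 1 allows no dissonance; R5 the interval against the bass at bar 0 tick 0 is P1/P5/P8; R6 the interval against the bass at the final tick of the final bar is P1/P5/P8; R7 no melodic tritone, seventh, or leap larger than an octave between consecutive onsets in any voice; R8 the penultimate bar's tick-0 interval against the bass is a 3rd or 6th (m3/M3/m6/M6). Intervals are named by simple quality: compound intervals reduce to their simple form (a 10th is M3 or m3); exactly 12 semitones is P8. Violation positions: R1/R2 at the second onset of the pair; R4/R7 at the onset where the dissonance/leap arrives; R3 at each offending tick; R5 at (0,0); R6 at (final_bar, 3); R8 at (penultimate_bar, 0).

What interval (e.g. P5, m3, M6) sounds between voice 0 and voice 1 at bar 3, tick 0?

m6

voice 0=B3 voice 1=G4 -> m6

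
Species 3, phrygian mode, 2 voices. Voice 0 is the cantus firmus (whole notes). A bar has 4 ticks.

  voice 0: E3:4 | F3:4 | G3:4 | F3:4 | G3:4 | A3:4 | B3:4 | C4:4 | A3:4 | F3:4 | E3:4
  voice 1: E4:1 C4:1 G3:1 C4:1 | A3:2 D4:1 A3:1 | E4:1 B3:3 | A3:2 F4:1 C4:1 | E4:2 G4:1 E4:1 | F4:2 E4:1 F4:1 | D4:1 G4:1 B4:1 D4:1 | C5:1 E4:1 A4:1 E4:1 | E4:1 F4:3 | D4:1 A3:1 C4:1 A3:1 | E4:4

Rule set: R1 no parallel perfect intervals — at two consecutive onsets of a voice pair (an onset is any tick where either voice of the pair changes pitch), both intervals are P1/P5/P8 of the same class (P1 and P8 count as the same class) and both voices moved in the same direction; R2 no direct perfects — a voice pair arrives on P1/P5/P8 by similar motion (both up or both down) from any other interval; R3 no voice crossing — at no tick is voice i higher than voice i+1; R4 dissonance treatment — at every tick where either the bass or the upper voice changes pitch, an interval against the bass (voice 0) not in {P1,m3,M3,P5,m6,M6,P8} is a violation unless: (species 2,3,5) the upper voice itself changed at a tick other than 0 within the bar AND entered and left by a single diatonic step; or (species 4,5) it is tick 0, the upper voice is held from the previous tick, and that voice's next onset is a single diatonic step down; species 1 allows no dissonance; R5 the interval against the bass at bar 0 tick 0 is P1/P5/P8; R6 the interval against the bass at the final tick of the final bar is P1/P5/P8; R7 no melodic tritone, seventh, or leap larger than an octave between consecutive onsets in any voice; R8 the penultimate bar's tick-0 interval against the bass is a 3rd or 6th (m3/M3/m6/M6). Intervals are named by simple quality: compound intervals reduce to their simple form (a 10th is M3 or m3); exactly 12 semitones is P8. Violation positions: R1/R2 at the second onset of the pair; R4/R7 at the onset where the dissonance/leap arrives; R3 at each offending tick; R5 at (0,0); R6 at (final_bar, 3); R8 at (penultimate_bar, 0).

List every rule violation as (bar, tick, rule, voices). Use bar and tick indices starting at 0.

(7, 0, R2, (0, 1))
(7, 0, R7, (1,))

bar 0: v0=E3 v1=E4 downbeat P8
bar 1: v0=F3 v1=A3 downbeat M3
bar 2: v0=G3 v1=E4 downbeat M6
bar 3: v0=F3 v1=A3 downbeat M3
bar 4: v0=G3 v1=E4 downbeat M6
bar 5: v0=A3 v1=F4 downbeat m6
bar 6: v0=B3 v1=D4 downbeat m3
bar 7: v0=C4 v1=C5 downbeat P8
bar 8: v0=A3 v1=E4 downbeat P5
bar 9: v0=F3 v1=D4 downbeat M6
bar 10: v0=E3 v1=E4 downbeat P8
  -> R2 @ bar 7 tick 0 v(0, 1): B3/D4 m3 -> C4/C5 P8 similar
  -> R7 @ bar 7 tick 0 v(1,): D4->C5 leap 10st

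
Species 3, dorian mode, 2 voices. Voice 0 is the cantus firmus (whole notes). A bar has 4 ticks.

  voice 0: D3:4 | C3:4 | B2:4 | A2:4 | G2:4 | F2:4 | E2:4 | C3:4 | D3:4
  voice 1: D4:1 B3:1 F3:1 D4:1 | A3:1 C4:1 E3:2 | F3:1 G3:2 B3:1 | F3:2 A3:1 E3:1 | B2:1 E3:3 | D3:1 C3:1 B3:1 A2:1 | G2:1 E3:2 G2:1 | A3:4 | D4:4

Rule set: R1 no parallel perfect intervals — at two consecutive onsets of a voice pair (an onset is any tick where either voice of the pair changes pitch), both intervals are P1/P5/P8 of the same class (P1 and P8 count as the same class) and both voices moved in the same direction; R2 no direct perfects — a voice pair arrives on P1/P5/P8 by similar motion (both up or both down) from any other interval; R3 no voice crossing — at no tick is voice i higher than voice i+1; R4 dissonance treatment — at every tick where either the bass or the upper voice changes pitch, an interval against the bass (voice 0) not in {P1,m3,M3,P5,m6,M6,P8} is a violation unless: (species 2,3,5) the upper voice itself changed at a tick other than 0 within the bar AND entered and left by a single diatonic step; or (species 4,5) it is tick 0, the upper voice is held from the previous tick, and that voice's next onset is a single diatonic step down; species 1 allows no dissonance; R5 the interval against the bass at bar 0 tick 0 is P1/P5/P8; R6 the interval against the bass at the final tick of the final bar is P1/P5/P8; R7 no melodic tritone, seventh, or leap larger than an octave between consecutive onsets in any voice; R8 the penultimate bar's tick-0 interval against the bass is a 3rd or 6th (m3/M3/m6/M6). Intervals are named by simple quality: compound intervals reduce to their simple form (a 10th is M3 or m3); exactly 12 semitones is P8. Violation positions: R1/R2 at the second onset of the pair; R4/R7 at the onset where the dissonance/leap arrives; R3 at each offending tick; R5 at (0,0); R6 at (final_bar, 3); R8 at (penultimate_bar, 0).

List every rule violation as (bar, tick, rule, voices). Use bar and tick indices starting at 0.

bar 0: v0=D3 v1=D4 downbeat P8
bar 1: v0=C3 v1=A3 downbeat M6
bar 2: v0=B2 v1=F3 downbeat TT
bar 3: v0=A2 v1=F3 downbeat m6
bar 4: v0=G2 v1=B2 downbeat M3
bar 5: v0=F2 v1=D3 downbeat M6
bar 6: v0=E2 v1=G2 downbeat m3
bar 7: v0=C3 v1=A3 downbeat M6
bar 8: v0=D3 v1=D4 downbeat P8
  -> R7 @ bar 0 tick 2 v(1,): B3->F3 leap 6st
  -> R4 @ bar 2 tick 0 v(0, 1): B2/F3 TT untreated
  -> R7 @ bar 3 tick 0 v(1,): B3->F3 leap 6st
  -> R4 @ bar 5 tick 2 v(0, 1): F2/B3 TT untreated
  -> R7 @ bar 5 tick 2 v(1,): C3->B3 leap 11st
  -> R7 @ bar 5 tick 3 v(1,): B3->A2 leap 14st
  -> R7 @ bar 7 tick 0 v(1,): G2->A3 leap 14st
  -> R2 @ bar 8 tick 0 v(0, 1): C3/A3 M6 -> D3/D4 P8 similar

(0, 2, R7, (1,))
(2, 0, R4, (0, 1))
(3, 0, R7, (1,))
(5, 2, R4, (0, 1))
(5, 2, R7, (1,))
(5, 3, R7, (1,))
(7, 0, R7, (1,))
(8, 0, R2, (0, 1))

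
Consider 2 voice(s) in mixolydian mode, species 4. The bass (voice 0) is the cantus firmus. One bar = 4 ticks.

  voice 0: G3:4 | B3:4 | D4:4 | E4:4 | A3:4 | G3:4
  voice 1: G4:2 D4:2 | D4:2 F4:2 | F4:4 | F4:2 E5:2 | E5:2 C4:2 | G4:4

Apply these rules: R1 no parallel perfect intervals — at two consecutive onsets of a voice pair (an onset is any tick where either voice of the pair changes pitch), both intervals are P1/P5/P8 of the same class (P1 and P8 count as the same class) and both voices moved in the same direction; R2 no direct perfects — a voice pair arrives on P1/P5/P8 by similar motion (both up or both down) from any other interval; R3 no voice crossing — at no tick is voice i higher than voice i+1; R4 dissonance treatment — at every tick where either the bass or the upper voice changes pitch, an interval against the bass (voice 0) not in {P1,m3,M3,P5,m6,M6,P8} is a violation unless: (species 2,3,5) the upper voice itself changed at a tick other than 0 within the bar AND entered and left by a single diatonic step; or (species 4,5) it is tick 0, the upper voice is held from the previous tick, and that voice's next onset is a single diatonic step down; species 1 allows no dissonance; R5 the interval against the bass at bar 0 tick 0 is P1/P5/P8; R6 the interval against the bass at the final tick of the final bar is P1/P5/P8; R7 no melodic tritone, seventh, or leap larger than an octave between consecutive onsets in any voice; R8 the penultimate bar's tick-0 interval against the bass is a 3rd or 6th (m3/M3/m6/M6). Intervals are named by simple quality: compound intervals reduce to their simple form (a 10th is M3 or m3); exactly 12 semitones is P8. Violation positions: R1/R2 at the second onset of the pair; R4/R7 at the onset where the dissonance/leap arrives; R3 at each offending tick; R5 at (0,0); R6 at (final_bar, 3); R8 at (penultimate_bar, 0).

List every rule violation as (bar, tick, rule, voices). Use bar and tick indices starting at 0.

bar 0: v0=G3 v1=G4 downbeat P8
bar 1: v0=B3 v1=D4 downbeat m3
bar 2: v0=D4 v1=F4 downbeat m3
bar 3: v0=E4 v1=F4 downbeat m2
bar 4: v0=A3 v1=E5 downbeat P5
bar 5: v0=G3 v1=G4 downbeat P8
  -> R4 @ bar 1 tick 2 v(0, 1): B3/F4 TT untreated
  -> R4 @ bar 3 tick 0 v(0, 1): E4/F4 m2 untreated
  -> R7 @ bar 3 tick 2 v(1,): F4->E5 leap 11st
  -> R8 @ bar 4 tick 0 v(0, 1): penult P5 not 3rd/6th
  -> R7 @ bar 4 tick 2 v(1,): E5->C4 leap 16st

(1, 2, R4, (0, 1))
(3, 0, R4, (0, 1))
(3, 2, R7, (1,))
(4, 0, R8, (0, 1))
(4, 2, R7, (1,))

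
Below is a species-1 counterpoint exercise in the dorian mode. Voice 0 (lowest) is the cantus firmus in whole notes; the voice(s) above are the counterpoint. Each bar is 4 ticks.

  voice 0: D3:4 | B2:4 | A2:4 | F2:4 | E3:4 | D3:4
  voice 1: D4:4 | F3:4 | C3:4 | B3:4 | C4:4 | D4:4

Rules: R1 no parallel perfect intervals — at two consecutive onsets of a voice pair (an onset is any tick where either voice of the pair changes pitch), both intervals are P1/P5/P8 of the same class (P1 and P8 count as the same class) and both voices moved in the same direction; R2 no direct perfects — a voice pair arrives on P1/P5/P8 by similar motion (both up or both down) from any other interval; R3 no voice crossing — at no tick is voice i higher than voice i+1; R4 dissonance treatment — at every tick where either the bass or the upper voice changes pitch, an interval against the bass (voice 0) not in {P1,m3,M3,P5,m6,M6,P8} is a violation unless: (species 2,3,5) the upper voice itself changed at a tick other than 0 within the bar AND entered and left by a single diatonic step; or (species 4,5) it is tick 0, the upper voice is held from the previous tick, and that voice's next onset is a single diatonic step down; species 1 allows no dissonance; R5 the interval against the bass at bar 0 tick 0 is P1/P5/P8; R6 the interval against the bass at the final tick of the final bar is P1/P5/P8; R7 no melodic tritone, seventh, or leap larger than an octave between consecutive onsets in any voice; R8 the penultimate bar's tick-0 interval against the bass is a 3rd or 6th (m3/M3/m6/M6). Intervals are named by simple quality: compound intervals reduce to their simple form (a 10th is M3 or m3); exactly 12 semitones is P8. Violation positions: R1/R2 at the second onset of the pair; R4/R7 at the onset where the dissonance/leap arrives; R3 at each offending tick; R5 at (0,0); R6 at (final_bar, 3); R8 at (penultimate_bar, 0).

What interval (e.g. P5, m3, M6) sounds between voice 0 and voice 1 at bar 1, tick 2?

TT

voice 0=B2 voice 1=F3 -> TT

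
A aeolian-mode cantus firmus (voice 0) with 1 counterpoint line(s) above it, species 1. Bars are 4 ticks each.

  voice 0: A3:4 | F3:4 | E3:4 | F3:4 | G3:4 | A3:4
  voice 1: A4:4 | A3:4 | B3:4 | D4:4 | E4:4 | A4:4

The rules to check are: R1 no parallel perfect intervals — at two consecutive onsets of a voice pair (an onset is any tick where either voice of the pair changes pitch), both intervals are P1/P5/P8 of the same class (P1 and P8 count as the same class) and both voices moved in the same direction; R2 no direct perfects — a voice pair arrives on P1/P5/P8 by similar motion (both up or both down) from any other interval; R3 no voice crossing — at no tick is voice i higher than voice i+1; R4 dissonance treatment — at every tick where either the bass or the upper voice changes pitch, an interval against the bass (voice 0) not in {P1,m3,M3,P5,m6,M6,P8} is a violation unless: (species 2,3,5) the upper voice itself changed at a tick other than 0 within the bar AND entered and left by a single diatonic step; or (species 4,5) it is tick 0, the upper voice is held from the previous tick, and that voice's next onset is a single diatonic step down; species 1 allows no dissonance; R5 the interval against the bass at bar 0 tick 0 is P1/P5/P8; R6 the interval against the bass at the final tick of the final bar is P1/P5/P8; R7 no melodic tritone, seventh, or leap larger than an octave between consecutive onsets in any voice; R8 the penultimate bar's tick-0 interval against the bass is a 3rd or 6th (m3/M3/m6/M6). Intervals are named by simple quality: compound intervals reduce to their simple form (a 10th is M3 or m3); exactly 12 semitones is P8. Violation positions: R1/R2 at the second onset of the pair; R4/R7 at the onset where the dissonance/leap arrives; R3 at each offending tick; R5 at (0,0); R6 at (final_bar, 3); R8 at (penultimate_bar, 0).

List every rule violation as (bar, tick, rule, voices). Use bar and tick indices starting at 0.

(5, 0, R2, (0, 1))

bar 0: v0=A3 v1=A4 downbeat P8
bar 1: v0=F3 v1=A3 downbeat M3
bar 2: v0=E3 v1=B3 downbeat P5
bar 3: v0=F3 v1=D4 downbeat M6
bar 4: v0=G3 v1=E4 downbeat M6
bar 5: v0=A3 v1=A4 downbeat P8
  -> R2 @ bar 5 tick 0 v(0, 1): G3/E4 M6 -> A3/A4 P8 similar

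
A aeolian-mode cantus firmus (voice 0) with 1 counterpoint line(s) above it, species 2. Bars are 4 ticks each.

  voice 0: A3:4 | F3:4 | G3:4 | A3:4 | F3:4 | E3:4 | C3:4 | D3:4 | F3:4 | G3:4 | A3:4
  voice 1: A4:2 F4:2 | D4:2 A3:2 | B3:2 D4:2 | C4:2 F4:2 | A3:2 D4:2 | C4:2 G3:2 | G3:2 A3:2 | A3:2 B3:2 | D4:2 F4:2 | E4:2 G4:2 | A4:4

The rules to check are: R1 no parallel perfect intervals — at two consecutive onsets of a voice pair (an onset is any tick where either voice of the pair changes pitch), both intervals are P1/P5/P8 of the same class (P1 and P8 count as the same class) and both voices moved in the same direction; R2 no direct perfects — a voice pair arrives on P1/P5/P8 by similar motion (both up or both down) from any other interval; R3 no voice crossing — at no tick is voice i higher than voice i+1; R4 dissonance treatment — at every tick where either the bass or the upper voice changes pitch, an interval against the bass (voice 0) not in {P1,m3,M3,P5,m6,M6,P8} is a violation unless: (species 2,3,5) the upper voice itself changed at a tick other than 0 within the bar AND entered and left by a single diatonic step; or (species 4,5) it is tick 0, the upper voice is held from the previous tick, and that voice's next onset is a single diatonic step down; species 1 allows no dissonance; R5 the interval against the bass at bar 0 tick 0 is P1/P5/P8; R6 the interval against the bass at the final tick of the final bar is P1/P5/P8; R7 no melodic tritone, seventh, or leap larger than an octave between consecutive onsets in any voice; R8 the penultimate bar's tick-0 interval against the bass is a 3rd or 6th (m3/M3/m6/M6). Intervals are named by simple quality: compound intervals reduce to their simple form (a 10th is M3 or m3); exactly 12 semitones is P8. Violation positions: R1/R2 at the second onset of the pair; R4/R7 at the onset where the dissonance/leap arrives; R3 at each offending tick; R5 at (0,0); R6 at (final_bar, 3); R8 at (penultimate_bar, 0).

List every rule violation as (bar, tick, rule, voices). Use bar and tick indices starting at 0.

(10, 0, R1, (0, 1))

bar 0: v0=A3 v1=A4 downbeat P8
bar 1: v0=F3 v1=D4 downbeat M6
bar 2: v0=G3 v1=B3 downbeat M3
bar 3: v0=A3 v1=C4 downbeat m3
bar 4: v0=F3 v1=A3 downbeat M3
bar 5: v0=E3 v1=C4 downbeat m6
bar 6: v0=C3 v1=G3 downbeat P5
bar 7: v0=D3 v1=A3 downbeat P5
bar 8: v0=F3 v1=D4 downbeat M6
bar 9: v0=G3 v1=E4 downbeat M6
bar 10: v0=A3 v1=A4 downbeat P8
  -> R1 @ bar 10 tick 0 v(0, 1): G3/G4 P8 -> A3/A4 P8 similar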